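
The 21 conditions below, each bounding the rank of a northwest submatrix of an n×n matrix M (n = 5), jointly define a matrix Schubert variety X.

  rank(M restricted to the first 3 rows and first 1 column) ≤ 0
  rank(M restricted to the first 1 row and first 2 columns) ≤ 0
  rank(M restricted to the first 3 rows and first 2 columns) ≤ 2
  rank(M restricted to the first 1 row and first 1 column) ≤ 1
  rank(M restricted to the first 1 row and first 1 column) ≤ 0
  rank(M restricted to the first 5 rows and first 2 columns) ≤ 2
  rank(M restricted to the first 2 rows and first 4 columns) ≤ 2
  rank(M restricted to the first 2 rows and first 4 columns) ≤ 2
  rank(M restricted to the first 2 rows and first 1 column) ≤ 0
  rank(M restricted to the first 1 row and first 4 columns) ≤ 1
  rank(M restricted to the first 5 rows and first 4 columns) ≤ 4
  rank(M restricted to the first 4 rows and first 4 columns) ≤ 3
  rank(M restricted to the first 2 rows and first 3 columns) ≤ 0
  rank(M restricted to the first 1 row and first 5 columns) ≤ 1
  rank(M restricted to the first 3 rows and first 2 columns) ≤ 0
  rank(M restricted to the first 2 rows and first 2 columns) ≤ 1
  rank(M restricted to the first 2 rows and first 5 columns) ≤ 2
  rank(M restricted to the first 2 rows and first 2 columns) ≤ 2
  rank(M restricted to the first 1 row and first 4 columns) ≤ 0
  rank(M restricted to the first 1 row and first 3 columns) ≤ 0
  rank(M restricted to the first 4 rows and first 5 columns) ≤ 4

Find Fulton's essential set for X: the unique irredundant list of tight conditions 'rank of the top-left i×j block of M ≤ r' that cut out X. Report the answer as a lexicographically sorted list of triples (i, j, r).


Rank table r_w(5×5) implied by the 21 constraints:

  row 1: 0  0  0  0  1
  row 2: 0  0  0  1  2
  row 3: 0  0  1  2  3
  row 4: 1  1  2  3  4
  row 5: 1  2  3  4  5

reading off 1-entries of Δ²R: w = (5, 4, 3, 1, 2).

Rothe diagram D(w) (9 cells), 3 SE-corners (essential conditions):

[(1, 4, 0), (2, 3, 0), (3, 2, 0)]


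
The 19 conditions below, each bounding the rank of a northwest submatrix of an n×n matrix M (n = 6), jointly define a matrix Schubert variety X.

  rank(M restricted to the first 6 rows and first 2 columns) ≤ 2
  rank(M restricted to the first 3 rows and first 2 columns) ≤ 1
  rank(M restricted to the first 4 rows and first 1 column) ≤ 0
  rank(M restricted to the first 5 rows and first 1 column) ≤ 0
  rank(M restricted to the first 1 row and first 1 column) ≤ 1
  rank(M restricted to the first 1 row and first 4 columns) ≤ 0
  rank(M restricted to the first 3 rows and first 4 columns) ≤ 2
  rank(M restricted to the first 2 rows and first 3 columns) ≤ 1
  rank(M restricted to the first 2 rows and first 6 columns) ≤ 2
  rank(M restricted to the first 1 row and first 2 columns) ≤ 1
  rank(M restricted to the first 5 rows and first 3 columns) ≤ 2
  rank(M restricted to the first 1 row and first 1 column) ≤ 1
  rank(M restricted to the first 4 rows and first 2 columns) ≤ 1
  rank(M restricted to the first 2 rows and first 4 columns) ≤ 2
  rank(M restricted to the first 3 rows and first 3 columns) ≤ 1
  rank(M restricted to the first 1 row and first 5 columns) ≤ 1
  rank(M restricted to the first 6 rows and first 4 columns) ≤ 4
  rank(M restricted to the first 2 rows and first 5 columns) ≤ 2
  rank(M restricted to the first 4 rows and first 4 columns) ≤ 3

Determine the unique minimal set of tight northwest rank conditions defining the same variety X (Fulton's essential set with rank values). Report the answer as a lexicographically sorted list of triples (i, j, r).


Recovering R(i,j) via the rank-extension bound from the 19 conditions:

  R[1]: 0 0 0 0 1 1
  R[2]: 0 1 1 1 2 2
  R[3]: 0 1 1 2 3 3
  R[4]: 0 1 2 3 4 4
  R[5]: 0 1 2 3 4 5
  R[6]: 1 2 3 4 5 6

second differences of R give the permutation w = (5, 2, 4, 3, 6, 1).

Rothe diagram D(w) (9 cells), 3 SE-corners (essential conditions):

[(1, 4, 0), (3, 3, 1), (5, 1, 0)]


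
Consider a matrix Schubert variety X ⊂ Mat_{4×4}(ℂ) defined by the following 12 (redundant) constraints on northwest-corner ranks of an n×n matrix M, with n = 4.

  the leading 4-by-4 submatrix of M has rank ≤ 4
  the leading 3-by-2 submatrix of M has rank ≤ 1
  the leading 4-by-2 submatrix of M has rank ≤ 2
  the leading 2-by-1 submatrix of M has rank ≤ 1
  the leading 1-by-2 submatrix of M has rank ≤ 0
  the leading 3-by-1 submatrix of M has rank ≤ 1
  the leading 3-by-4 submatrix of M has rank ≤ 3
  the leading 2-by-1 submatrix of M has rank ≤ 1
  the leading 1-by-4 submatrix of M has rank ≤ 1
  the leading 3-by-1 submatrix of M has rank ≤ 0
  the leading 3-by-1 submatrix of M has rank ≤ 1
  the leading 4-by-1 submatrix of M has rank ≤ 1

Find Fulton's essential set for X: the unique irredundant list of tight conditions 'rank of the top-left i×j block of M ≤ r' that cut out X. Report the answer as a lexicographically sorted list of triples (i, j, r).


Rank table r_w(4×4) implied by the 12 constraints:

  row 1: 0, 0, 1, 1
  row 2: 0, 1, 2, 2
  row 3: 0, 1, 2, 3
  row 4: 1, 2, 3, 4

reading off 1-entries of Δ²R: w = (3, 2, 4, 1).

Fulton essential set (2 of the 4 Rothe cells):

[(1, 2, 0), (3, 1, 0)]


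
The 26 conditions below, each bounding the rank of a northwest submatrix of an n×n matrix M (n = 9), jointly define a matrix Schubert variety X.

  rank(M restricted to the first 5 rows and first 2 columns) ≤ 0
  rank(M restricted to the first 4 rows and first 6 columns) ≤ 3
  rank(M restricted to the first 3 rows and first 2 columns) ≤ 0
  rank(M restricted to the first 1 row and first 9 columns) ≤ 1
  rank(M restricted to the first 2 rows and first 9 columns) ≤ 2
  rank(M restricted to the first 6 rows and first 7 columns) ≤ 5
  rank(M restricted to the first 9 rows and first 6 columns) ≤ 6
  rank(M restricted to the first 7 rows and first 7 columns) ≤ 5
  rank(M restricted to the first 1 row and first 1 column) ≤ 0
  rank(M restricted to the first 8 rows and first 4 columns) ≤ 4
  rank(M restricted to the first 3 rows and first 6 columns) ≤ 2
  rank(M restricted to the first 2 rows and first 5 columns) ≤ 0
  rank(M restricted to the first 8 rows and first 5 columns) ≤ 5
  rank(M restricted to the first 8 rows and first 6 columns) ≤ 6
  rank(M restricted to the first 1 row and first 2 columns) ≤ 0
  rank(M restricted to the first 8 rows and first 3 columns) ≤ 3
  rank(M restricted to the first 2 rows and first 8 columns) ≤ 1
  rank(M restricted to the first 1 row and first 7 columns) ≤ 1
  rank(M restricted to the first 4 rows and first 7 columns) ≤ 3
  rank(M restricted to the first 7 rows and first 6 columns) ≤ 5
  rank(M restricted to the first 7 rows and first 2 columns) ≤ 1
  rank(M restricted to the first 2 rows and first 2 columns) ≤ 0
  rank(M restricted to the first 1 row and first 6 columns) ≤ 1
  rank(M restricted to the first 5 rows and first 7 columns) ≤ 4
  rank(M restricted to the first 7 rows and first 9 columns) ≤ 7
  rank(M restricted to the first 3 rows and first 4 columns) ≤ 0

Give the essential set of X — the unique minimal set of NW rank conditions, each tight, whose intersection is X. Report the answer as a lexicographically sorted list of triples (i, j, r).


The tightest implied rank at each (i,j), from the 26 conditions:

  row 1: 0  0  0  0  0  1  1  1  1
  row 2: 0  0  0  0  0  1  1  1  2
  row 3: 0  0  0  0  1  2  2  2  3
  row 4: 0  0  1  1  2  3  3  3  4
  row 5: 0  0  1  2  3  4  4  4  5
  row 6: 1  1  2  3  4  5  5  5  6
  row 7: 1  1  2  3  4  5  5  6  7
  row 8: 1  2  3  4  5  6  6  7  8
  row 9: 1  2  3  4  5  6  7  8  9

the unique w with this rank table is (6, 9, 5, 3, 4, 1, 8, 2, 7).

|D(w)|=22, |Ess(w)|=6:

[(2, 5, 0), (2, 8, 1), (3, 4, 0), (5, 2, 0), (7, 2, 1), (7, 7, 5)]


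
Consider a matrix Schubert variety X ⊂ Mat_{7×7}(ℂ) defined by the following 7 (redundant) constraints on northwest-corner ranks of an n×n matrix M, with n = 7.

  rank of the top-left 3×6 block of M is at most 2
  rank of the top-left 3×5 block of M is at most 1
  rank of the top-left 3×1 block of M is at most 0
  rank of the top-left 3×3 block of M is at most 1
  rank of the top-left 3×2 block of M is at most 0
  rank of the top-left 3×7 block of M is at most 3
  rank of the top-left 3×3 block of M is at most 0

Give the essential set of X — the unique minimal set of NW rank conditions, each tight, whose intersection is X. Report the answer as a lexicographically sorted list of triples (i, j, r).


Reconstructing r_w from the 7 given conditions:

  0  0  0  1  1  1  1
  0  0  0  1  1  2  2
  0  0  0  1  1  2  3
  1  1  1  2  2  3  4
  1  2  2  3  3  4  5
  1  2  3  4  4  5  6
  1  2  3  4  5  6  7

giving w = (4, 6, 7, 1, 2, 3, 5) via Δ²R.

Rothe diagram D(w) (11 cells), 2 SE-corners (essential conditions):

[(3, 3, 0), (3, 5, 1)]


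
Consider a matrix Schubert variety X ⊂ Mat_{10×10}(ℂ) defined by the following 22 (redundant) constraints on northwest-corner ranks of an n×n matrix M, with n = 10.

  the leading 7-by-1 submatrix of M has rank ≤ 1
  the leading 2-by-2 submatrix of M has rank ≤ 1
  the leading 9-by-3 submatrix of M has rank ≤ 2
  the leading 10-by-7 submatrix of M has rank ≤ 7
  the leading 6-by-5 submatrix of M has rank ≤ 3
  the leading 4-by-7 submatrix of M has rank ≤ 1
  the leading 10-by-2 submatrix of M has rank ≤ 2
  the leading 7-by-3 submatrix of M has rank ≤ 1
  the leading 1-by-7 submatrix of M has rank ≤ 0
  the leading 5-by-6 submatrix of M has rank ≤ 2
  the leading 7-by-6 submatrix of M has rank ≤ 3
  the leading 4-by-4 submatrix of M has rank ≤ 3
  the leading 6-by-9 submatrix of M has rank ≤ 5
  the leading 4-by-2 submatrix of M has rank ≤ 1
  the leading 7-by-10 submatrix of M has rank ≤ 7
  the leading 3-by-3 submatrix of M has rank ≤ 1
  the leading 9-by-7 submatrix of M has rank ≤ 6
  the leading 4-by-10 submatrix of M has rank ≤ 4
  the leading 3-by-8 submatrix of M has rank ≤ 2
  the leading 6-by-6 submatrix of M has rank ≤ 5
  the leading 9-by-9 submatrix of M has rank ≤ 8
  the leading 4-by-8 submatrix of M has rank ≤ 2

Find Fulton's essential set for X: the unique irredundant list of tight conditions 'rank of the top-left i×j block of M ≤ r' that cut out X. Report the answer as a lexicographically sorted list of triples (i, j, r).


Rank table r_w(10×10) implied by the 22 constraints:

  R[1]: 0 | 0 | 0 | 0 | 0 | 0 | 0 | 1 | 1 | 1
  R[2]: 1 | 1 | 1 | 1 | 1 | 1 | 1 | 2 | 2 | 2
  R[3]: 1 | 1 | 1 | 1 | 1 | 1 | 1 | 2 | 3 | 3
  R[4]: 1 | 1 | 1 | 1 | 1 | 1 | 1 | 2 | 3 | 4
  R[5]: 1 | 1 | 1 | 2 | 2 | 2 | 2 | 3 | 4 | 5
  R[6]: 1 | 1 | 1 | 2 | 3 | 3 | 3 | 4 | 5 | 6
  R[7]: 1 | 1 | 1 | 2 | 3 | 3 | 4 | 5 | 6 | 7
  R[8]: 1 | 2 | 2 | 3 | 4 | 4 | 5 | 6 | 7 | 8
  R[9]: 1 | 2 | 2 | 3 | 4 | 5 | 6 | 7 | 8 | 9
  R[10]: 1 | 2 | 3 | 4 | 5 | 6 | 7 | 8 | 9 | 10

the unique w with this rank table is (8, 1, 9, 10, 4, 5, 7, 2, 6, 3).

|D(w)|=27, |Ess(w)|=5:

[(1, 7, 0), (4, 7, 1), (7, 3, 1), (7, 6, 3), (9, 3, 2)]


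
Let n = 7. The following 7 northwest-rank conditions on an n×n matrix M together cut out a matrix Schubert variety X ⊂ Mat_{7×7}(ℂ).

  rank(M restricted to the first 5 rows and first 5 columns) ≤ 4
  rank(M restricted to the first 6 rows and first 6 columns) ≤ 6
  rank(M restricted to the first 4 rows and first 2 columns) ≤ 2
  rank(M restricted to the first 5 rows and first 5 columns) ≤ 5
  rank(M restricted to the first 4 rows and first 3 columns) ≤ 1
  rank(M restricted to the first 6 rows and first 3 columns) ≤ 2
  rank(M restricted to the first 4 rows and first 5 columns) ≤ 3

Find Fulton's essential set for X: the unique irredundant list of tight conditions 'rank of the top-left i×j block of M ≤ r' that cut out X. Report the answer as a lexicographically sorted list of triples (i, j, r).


Propagating the 7 rank bounds to every northwest block:

  i=1: 1  1  1  1  1  1  1
  i=2: 1  1  1  2  2  2  2
  i=3: 1  1  1  2  3  3  3
  i=4: 1  1  1  2  3  4  4
  i=5: 1  2  2  3  4  5  5
  i=6: 1  2  2  3  4  5  6
  i=7: 1  2  3  4  5  6  7

so w = (1, 4, 5, 6, 2, 7, 3).

Fulton essential set (2 of the 7 Rothe cells):

[(4, 3, 1), (6, 3, 2)]


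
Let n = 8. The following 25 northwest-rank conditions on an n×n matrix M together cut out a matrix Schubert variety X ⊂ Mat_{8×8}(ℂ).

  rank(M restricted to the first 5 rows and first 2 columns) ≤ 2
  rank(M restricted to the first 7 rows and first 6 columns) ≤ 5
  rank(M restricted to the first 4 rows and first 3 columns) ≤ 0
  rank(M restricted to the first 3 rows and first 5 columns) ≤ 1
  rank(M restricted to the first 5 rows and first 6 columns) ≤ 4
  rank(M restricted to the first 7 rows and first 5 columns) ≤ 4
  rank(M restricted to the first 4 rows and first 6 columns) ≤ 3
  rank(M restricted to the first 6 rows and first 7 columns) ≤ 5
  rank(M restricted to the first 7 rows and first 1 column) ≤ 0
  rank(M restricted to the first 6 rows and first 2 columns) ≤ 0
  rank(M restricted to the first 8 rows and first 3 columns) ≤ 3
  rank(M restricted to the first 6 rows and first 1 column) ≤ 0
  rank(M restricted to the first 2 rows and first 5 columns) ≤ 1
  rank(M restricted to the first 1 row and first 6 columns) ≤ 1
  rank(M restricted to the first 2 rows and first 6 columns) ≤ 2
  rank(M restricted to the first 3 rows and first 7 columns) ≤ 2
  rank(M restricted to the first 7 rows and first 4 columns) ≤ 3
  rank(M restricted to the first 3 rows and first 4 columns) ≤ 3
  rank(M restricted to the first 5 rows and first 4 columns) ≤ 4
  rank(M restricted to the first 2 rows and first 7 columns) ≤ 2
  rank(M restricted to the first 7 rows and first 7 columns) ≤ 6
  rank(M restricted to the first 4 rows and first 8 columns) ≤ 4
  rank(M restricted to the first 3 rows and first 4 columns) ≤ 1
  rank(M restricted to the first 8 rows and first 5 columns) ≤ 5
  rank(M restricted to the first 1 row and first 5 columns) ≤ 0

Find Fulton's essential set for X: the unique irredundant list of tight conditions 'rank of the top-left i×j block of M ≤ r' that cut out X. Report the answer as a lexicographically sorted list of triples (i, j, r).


Computing R[i][j] = min implied NW-rank bound (n=8, 25 conditions):

  row 1: 0 | 0 | 0 | 0 | 0 | 1 | 1 | 1
  row 2: 0 | 0 | 0 | 1 | 1 | 2 | 2 | 2
  row 3: 0 | 0 | 0 | 1 | 1 | 2 | 2 | 3
  row 4: 0 | 0 | 0 | 1 | 2 | 3 | 3 | 4
  row 5: 0 | 0 | 1 | 2 | 3 | 4 | 4 | 5
  row 6: 0 | 0 | 1 | 2 | 3 | 4 | 5 | 6
  row 7: 0 | 1 | 2 | 3 | 4 | 5 | 6 | 7
  row 8: 1 | 2 | 3 | 4 | 5 | 6 | 7 | 8

the unique w with this rank table is (6, 4, 8, 5, 3, 7, 2, 1).

D(w) has 21 cells with 6 SE-corners; essential set:

[(1, 5, 0), (3, 5, 1), (3, 7, 2), (4, 3, 0), (6, 2, 0), (7, 1, 0)]


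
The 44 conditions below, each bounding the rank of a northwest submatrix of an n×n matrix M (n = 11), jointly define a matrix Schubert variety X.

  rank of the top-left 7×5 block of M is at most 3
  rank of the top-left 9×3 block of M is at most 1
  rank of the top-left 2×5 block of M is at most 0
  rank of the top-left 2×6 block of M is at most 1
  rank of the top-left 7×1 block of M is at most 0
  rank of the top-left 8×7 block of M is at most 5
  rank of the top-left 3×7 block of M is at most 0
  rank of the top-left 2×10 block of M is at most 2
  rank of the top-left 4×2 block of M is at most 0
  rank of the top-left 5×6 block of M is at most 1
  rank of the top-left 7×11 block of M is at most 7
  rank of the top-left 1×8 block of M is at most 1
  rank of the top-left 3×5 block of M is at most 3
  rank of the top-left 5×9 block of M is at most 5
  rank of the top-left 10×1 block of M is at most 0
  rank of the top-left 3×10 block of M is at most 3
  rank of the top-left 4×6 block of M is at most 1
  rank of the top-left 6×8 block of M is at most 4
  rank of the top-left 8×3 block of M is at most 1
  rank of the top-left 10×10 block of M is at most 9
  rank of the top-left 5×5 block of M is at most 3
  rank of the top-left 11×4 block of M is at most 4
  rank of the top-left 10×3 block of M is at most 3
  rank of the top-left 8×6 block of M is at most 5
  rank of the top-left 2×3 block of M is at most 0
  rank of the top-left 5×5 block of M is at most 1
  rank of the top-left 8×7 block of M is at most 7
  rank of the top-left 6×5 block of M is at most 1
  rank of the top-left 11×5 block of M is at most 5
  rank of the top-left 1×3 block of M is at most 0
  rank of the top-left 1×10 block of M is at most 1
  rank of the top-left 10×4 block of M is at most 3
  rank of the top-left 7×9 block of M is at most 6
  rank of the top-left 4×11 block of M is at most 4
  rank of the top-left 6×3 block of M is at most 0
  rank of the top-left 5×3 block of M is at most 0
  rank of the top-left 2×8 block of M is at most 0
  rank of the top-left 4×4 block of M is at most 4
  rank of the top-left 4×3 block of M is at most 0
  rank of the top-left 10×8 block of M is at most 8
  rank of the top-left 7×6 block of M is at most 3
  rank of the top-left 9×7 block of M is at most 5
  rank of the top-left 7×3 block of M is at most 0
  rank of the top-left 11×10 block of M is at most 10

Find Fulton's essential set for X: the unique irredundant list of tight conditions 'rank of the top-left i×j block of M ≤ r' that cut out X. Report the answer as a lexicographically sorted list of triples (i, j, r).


Rank table r_w(11×11) implied by the 44 constraints:

  R[1]: 0, 0, 0, 0, 0, 0, 0, 0, 1, 1, 1
  R[2]: 0, 0, 0, 0, 0, 0, 0, 0, 1, 2, 2
  R[3]: 0, 0, 0, 0, 0, 0, 0, 1, 2, 3, 3
  R[4]: 0, 0, 0, 1, 1, 1, 1, 2, 3, 4, 4
  R[5]: 0, 0, 0, 1, 1, 1, 2, 3, 4, 5, 5
  R[6]: 0, 0, 0, 1, 1, 2, 3, 4, 5, 6, 6
  R[7]: 0, 0, 0, 1, 2, 3, 4, 5, 6, 7, 7
  R[8]: 0, 1, 1, 2, 3, 4, 5, 6, 7, 8, 8
  R[9]: 0, 1, 1, 2, 3, 4, 5, 6, 7, 8, 9
  R[10]: 0, 1, 2, 3, 4, 5, 6, 7, 8, 9, 10
  R[11]: 1, 2, 3, 4, 5, 6, 7, 8, 9, 10, 11

giving w = (9, 10, 8, 4, 7, 6, 5, 2, 11, 3, 1) via Δ²R.

D(w) has 42 cells with 7 SE-corners; essential set:

[(2, 8, 0), (3, 7, 0), (5, 6, 1), (6, 5, 1), (7, 3, 0), (9, 3, 1), (10, 1, 0)]


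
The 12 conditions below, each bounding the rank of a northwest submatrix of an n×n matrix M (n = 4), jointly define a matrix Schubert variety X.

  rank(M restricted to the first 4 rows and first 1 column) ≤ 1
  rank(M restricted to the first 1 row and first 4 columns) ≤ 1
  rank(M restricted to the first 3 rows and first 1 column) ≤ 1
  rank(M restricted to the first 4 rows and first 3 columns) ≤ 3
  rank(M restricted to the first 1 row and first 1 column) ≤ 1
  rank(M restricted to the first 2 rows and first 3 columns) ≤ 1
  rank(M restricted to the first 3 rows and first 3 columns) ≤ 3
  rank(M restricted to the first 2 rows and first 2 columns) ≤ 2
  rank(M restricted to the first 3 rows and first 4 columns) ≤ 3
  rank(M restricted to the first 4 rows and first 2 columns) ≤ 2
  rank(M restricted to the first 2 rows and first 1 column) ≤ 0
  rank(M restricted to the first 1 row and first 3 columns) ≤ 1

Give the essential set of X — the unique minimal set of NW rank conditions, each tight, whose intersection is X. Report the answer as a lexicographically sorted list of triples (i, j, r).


Reconstructing r_w from the 12 given conditions:

  0 1 1 1
  0 1 1 2
  1 2 2 3
  1 2 3 4

reading off 1-entries of Δ²R: w = (2, 4, 1, 3).

Rothe diagram D(w) (3 cells), 2 SE-corners (essential conditions):

[(2, 1, 0), (2, 3, 1)]


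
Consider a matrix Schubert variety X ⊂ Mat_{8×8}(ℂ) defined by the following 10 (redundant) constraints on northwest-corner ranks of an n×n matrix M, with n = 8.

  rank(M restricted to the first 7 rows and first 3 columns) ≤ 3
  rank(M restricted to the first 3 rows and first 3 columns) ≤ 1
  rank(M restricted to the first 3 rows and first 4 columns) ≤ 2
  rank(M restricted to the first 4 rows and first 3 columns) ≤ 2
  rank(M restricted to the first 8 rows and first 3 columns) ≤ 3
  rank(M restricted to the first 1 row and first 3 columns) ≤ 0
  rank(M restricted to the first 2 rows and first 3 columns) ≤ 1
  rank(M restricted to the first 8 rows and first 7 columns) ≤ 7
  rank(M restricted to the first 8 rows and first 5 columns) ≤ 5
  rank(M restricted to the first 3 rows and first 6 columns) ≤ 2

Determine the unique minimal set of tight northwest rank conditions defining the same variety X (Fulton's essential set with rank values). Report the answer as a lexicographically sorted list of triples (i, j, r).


Reconstructing r_w from the 10 given conditions:

  i=1: 0 0 0 1 1 1 1 1
  i=2: 1 1 1 2 2 2 2 2
  i=3: 1 1 1 2 2 2 3 3
  i=4: 1 2 2 3 3 3 4 4
  i=5: 1 2 3 4 4 4 5 5
  i=6: 1 2 3 4 5 5 6 6
  i=7: 1 2 3 4 5 6 7 7
  i=8: 1 2 3 4 5 6 7 8

the unique w with this rank table is (4, 1, 7, 2, 3, 5, 6, 8).

Rothe diagram D(w) (7 cells), 3 SE-corners (essential conditions):

[(1, 3, 0), (3, 3, 1), (3, 6, 2)]


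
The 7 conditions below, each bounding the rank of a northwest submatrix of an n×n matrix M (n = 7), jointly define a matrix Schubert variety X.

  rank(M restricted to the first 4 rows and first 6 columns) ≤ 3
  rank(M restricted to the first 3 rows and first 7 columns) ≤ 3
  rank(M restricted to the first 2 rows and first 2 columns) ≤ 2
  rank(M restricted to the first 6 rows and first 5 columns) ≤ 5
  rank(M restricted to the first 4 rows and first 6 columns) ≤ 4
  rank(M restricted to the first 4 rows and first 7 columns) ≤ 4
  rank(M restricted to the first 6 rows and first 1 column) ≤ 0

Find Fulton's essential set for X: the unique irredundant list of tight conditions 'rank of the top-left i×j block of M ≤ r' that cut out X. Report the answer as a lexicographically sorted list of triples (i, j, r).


The tightest implied rank at each (i,j), from the 7 conditions:

  i=1: 0, 1, 1, 1, 1, 1, 1
  i=2: 0, 1, 2, 2, 2, 2, 2
  i=3: 0, 1, 2, 3, 3, 3, 3
  i=4: 0, 1, 2, 3, 3, 3, 4
  i=5: 0, 1, 2, 3, 4, 4, 5
  i=6: 0, 1, 2, 3, 4, 5, 6
  i=7: 1, 2, 3, 4, 5, 6, 7

hence w(1..7) = (2, 3, 4, 7, 5, 6, 1).

|D(w)|=8, |Ess(w)|=2:

[(4, 6, 3), (6, 1, 0)]


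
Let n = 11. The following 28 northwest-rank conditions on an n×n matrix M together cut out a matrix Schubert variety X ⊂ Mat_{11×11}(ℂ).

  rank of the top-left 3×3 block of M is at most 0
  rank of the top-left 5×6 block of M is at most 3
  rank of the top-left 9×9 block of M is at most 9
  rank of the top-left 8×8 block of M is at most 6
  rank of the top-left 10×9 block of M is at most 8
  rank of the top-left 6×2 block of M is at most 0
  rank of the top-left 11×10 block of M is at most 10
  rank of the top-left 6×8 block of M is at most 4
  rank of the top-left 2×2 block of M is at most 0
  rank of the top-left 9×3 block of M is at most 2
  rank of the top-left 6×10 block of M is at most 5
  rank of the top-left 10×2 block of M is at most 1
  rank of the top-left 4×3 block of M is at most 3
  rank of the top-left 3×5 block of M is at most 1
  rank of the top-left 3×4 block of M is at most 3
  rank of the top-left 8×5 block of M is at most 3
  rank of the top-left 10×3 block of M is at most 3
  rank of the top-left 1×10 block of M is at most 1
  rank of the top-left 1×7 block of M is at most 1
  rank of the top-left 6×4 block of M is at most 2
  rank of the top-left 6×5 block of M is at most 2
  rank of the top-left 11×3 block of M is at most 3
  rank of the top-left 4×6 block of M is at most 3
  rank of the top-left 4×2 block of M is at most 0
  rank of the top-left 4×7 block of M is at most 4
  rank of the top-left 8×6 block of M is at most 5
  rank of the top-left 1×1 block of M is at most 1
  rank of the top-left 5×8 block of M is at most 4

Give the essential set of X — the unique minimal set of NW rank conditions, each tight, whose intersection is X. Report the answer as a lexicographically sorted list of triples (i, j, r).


Computing R[i][j] = min implied NW-rank bound (n=11, 28 conditions):

  i=1: 0 0 0 1 1 1 1 1 1 1 1
  i=2: 0 0 0 1 1 2 2 2 2 2 2
  i=3: 0 0 0 1 1 2 3 3 3 3 3
  i=4: 0 0 1 2 2 3 4 4 4 4 4
  i=5: 0 0 1 2 2 3 4 4 5 5 5
  i=6: 0 0 1 2 2 3 4 4 5 5 6
  i=7: 1 1 2 3 3 4 5 5 6 6 7
  i=8: 1 1 2 3 3 4 5 6 7 7 8
  i=9: 1 1 2 3 4 5 6 7 8 8 9
  i=10: 1 1 2 3 4 5 6 7 8 9 10
  i=11: 1 2 3 4 5 6 7 8 9 10 11

giving w = (4, 6, 7, 3, 9, 11, 1, 8, 5, 10, 2) via Δ²R.

D(w) has 26 cells with 8 SE-corners; essential set:

[(3, 3, 0), (3, 5, 1), (6, 2, 0), (6, 5, 2), (6, 8, 4), (6, 10, 5), (8, 5, 3), (10, 2, 1)]


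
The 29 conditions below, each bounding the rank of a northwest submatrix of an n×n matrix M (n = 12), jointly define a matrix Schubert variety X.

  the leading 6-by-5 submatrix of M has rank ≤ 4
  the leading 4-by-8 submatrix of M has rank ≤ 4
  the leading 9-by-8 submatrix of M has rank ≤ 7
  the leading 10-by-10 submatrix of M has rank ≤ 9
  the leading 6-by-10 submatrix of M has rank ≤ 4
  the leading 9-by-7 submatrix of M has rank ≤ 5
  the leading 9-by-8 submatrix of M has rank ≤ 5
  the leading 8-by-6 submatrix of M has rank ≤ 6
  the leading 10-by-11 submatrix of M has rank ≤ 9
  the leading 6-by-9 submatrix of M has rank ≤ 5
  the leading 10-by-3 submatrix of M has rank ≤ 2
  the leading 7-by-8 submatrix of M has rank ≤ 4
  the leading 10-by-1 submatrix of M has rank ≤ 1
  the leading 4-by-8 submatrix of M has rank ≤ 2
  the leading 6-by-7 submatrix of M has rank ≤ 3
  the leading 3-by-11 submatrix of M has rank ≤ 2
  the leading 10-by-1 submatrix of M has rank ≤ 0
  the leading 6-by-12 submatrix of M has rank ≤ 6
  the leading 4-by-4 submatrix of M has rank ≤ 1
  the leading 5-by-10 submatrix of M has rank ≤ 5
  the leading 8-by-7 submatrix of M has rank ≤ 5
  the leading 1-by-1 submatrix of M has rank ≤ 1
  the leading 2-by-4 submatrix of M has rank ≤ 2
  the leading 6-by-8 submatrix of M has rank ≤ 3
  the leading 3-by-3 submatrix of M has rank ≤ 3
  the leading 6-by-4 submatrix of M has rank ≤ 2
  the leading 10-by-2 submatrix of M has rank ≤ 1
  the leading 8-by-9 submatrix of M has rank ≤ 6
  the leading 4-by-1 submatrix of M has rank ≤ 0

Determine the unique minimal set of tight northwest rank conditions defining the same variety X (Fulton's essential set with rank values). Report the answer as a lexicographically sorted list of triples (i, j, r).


Reconstructing r_w from the 29 given conditions:

  i=1: 0 1 1 1 1 1 1 1 1 1 1 1
  i=2: 0 1 1 1 2 2 2 2 2 2 2 2
  i=3: 0 1 1 1 2 2 2 2 2 2 2 3
  i=4: 0 1 1 1 2 2 2 2 3 3 3 4
  i=5: 0 1 2 2 3 3 3 3 4 4 4 5
  i=6: 0 1 2 2 3 3 3 3 4 4 5 6
  i=7: 0 1 2 3 4 4 4 4 5 5 6 7
  i=8: 0 1 2 3 4 5 5 5 6 6 7 8
  i=9: 0 1 2 3 4 5 5 5 6 7 8 9
  i=10: 0 1 2 3 4 5 6 6 7 8 9 10
  i=11: 1 2 3 4 5 6 7 7 8 9 10 11
  i=12: 1 2 3 4 5 6 7 8 9 10 11 12

the unique w with this rank table is (2, 5, 12, 9, 3, 11, 4, 6, 10, 7, 1, 8).

ℓ(w)=32; the 8 essential cells (i,j,r):

[(3, 11, 2), (4, 4, 1), (4, 8, 2), (6, 4, 2), (6, 8, 3), (6, 10, 4), (9, 8, 5), (10, 1, 0)]


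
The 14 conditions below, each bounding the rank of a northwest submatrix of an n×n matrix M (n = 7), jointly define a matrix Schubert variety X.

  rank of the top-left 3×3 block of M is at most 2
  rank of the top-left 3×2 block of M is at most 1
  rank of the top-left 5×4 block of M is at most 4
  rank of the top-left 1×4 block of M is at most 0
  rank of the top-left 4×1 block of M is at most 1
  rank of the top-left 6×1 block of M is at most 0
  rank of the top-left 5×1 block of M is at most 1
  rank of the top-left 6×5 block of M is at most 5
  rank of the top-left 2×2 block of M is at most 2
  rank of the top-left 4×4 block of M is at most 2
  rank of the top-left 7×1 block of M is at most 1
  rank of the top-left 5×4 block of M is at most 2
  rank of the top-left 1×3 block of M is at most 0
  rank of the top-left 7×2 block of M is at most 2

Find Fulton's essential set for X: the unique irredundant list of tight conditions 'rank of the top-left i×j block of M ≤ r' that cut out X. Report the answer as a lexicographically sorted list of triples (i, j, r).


Rank table r_w(7×7) implied by the 14 constraints:

  0 0 0 0 1 1 1
  0 1 1 1 2 2 2
  0 1 2 2 3 3 3
  0 1 2 2 3 4 4
  0 1 2 2 3 4 5
  0 1 2 3 4 5 6
  1 2 3 4 5 6 7

the unique w with this rank table is (5, 2, 3, 6, 7, 4, 1).

Rothe diagram D(w) (11 cells), 3 SE-corners (essential conditions):

[(1, 4, 0), (5, 4, 2), (6, 1, 0)]


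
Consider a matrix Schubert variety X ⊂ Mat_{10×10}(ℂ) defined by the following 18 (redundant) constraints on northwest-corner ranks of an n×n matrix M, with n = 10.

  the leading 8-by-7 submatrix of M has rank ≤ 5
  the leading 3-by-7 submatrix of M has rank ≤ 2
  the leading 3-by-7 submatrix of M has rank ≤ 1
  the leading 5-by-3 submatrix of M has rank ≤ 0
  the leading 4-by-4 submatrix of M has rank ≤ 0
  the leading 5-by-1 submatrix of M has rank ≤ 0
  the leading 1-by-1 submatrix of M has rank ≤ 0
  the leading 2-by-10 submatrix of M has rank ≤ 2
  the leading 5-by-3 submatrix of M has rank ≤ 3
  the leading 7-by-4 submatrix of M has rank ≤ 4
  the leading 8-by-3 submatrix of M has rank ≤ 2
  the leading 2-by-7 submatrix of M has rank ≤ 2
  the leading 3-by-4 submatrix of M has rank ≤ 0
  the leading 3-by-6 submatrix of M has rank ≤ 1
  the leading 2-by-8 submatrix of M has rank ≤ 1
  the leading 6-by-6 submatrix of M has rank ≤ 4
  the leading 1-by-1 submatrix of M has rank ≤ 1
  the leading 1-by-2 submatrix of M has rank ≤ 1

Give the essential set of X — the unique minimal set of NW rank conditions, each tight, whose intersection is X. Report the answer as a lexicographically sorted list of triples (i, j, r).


Propagating the 18 rank bounds to every northwest block:

  0 | 0 | 0 | 0 | 1 | 1 | 1 | 1 | 1 | 1
  0 | 0 | 0 | 0 | 1 | 1 | 1 | 1 | 2 | 2
  0 | 0 | 0 | 0 | 1 | 1 | 1 | 2 | 3 | 3
  0 | 0 | 0 | 0 | 1 | 2 | 2 | 3 | 4 | 4
  0 | 0 | 0 | 1 | 2 | 3 | 3 | 4 | 5 | 5
  1 | 1 | 1 | 2 | 3 | 4 | 4 | 5 | 6 | 6
  1 | 2 | 2 | 3 | 4 | 5 | 5 | 6 | 7 | 7
  1 | 2 | 2 | 3 | 4 | 5 | 5 | 6 | 7 | 8
  1 | 2 | 3 | 4 | 5 | 6 | 6 | 7 | 8 | 9
  1 | 2 | 3 | 4 | 5 | 6 | 7 | 8 | 9 | 10

the unique w with this rank table is (5, 9, 8, 6, 4, 1, 2, 10, 3, 7).

Fulton essential set (6 of the 26 Rothe cells):

[(2, 8, 1), (3, 7, 1), (4, 4, 0), (5, 3, 0), (8, 3, 2), (8, 7, 5)]


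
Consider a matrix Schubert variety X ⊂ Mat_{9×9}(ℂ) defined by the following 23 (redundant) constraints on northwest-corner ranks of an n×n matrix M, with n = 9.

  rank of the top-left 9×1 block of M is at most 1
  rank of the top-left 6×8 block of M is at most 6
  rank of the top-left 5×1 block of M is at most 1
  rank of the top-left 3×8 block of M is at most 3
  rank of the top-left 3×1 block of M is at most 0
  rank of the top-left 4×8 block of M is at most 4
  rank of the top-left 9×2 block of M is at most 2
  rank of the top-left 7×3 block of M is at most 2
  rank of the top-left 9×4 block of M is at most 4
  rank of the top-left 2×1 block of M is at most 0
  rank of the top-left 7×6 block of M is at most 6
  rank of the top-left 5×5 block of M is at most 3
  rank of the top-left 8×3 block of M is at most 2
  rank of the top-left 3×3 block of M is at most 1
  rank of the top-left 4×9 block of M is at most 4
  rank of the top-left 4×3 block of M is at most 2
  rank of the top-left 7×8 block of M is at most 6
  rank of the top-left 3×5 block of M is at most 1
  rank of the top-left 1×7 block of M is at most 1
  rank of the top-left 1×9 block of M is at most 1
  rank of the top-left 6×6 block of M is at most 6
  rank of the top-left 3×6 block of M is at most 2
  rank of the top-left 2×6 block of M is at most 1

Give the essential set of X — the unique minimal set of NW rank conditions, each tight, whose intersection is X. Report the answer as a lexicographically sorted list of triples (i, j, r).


The tightest implied rank at each (i,j), from the 23 conditions:

  row 1: 0  1  1  1  1  1  1  1  1
  row 2: 0  1  1  1  1  1  2  2  2
  row 3: 0  1  1  1  1  2  3  3  3
  row 4: 1  2  2  2  2  3  4  4  4
  row 5: 1  2  2  3  3  4  5  5  5
  row 6: 1  2  2  3  4  5  6  6  6
  row 7: 1  2  2  3  4  5  6  6  7
  row 8: 1  2  2  3  4  5  6  7  8
  row 9: 1  2  3  4  5  6  7  8  9

reading off 1-entries of Δ²R: w = (2, 7, 6, 1, 4, 5, 9, 8, 3).

5 SE-corners of the 15-cell Rothe diagram give Ess(w):

[(2, 6, 1), (3, 1, 0), (3, 5, 1), (7, 8, 6), (8, 3, 2)]


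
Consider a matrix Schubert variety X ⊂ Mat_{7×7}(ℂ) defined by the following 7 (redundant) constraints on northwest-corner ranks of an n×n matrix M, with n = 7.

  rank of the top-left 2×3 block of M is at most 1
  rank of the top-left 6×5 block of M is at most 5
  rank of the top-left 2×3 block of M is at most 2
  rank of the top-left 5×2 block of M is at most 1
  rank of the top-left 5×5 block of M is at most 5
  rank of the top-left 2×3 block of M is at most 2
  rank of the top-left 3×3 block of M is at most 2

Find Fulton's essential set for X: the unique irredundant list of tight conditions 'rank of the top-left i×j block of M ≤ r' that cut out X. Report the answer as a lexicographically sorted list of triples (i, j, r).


Recovering R(i,j) via the rank-extension bound from the 7 conditions:

  R[1]: 1 | 1 | 1 | 1 | 1 | 1 | 1
  R[2]: 1 | 1 | 1 | 2 | 2 | 2 | 2
  R[3]: 1 | 1 | 2 | 3 | 3 | 3 | 3
  R[4]: 1 | 1 | 2 | 3 | 4 | 4 | 4
  R[5]: 1 | 1 | 2 | 3 | 4 | 5 | 5
  R[6]: 1 | 2 | 3 | 4 | 5 | 6 | 6
  R[7]: 1 | 2 | 3 | 4 | 5 | 6 | 7

second differences of R give the permutation w = (1, 4, 3, 5, 6, 2, 7).

D(w) has 5 cells with 2 SE-corners; essential set:

[(2, 3, 1), (5, 2, 1)]


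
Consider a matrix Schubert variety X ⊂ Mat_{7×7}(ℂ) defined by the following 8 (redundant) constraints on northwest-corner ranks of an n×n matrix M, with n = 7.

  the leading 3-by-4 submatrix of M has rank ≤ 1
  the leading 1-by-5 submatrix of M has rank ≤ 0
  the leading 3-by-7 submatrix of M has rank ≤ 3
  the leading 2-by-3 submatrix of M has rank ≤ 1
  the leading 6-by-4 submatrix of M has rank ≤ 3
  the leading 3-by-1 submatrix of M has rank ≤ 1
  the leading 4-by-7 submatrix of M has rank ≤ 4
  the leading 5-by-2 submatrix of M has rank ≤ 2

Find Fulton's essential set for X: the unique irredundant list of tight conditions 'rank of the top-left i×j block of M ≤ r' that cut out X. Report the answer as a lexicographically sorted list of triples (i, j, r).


The tightest implied rank at each (i,j), from the 8 conditions:

  0, 0, 0, 0, 0, 1, 1
  1, 1, 1, 1, 1, 2, 2
  1, 1, 1, 1, 2, 3, 3
  1, 2, 2, 2, 3, 4, 4
  1, 2, 3, 3, 4, 5, 5
  1, 2, 3, 3, 4, 5, 6
  1, 2, 3, 4, 5, 6, 7

hence w(1..7) = (6, 1, 5, 2, 3, 7, 4).

|D(w)|=9, |Ess(w)|=3:

[(1, 5, 0), (3, 4, 1), (6, 4, 3)]


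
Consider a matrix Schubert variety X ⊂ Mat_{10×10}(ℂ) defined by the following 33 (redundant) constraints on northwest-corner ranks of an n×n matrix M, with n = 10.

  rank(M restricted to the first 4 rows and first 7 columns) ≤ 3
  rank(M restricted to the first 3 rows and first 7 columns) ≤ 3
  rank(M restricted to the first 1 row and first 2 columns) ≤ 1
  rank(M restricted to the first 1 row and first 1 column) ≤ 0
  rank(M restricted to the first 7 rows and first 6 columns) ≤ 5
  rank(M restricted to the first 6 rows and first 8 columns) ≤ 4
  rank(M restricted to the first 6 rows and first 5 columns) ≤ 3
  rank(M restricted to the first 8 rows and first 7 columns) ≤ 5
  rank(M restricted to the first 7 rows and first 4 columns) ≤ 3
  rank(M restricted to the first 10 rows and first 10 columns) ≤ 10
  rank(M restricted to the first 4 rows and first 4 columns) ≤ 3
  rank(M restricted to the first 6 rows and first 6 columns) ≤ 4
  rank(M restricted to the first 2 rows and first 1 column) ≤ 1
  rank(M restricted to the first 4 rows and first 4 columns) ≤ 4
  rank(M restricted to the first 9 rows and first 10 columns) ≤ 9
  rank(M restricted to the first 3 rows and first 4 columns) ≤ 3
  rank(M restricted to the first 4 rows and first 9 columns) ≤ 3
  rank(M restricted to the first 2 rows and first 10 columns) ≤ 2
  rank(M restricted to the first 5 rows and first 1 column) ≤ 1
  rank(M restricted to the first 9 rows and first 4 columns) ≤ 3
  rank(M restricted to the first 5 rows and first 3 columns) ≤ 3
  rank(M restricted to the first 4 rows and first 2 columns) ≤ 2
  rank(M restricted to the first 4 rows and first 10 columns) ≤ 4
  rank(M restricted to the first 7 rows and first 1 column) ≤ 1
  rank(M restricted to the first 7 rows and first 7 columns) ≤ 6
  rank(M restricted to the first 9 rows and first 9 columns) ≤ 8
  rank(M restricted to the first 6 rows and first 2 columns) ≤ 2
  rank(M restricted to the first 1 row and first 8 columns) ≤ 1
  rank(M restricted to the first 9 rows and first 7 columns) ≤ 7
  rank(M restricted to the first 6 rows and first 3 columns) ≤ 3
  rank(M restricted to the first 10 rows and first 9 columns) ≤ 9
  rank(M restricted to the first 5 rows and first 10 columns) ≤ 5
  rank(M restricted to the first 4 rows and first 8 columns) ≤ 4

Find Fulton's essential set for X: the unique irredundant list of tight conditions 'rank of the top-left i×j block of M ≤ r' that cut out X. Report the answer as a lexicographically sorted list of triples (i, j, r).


Reconstructing r_w from the 33 given conditions:

  0 | 1 | 1 | 1 | 1 | 1 | 1 | 1 | 1 | 1
  1 | 2 | 2 | 2 | 2 | 2 | 2 | 2 | 2 | 2
  1 | 2 | 3 | 3 | 3 | 3 | 3 | 3 | 3 | 3
  1 | 2 | 3 | 3 | 3 | 3 | 3 | 3 | 3 | 4
  1 | 2 | 3 | 3 | 3 | 4 | 4 | 4 | 4 | 5
  1 | 2 | 3 | 3 | 3 | 4 | 4 | 4 | 5 | 6
  1 | 2 | 3 | 3 | 4 | 5 | 5 | 5 | 6 | 7
  1 | 2 | 3 | 3 | 4 | 5 | 5 | 6 | 7 | 8
  1 | 2 | 3 | 3 | 4 | 5 | 6 | 7 | 8 | 9
  1 | 2 | 3 | 4 | 5 | 6 | 7 | 8 | 9 | 10

hence w(1..10) = (2, 1, 3, 10, 6, 9, 5, 8, 7, 4).

Rothe diagram D(w) (17 cells), 6 SE-corners (essential conditions):

[(1, 1, 0), (4, 9, 3), (6, 5, 3), (6, 8, 4), (8, 7, 5), (9, 4, 3)]


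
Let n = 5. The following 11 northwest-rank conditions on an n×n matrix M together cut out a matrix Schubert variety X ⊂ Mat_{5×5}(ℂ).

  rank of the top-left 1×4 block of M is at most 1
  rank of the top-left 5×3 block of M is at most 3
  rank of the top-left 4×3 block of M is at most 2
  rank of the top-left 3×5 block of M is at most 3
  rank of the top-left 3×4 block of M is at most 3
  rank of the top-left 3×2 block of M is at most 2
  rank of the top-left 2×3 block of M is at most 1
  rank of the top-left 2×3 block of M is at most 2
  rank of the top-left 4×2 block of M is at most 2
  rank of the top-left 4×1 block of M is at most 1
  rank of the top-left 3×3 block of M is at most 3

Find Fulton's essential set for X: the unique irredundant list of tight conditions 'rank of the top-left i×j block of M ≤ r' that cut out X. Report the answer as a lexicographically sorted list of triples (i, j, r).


Rank table r_w(5×5) implied by the 11 constraints:

  R[1]: 1, 1, 1, 1, 1
  R[2]: 1, 1, 1, 2, 2
  R[3]: 1, 2, 2, 3, 3
  R[4]: 1, 2, 2, 3, 4
  R[5]: 1, 2, 3, 4, 5

hence w(1..5) = (1, 4, 2, 5, 3).

Fulton essential set (2 of the 3 Rothe cells):

[(2, 3, 1), (4, 3, 2)]


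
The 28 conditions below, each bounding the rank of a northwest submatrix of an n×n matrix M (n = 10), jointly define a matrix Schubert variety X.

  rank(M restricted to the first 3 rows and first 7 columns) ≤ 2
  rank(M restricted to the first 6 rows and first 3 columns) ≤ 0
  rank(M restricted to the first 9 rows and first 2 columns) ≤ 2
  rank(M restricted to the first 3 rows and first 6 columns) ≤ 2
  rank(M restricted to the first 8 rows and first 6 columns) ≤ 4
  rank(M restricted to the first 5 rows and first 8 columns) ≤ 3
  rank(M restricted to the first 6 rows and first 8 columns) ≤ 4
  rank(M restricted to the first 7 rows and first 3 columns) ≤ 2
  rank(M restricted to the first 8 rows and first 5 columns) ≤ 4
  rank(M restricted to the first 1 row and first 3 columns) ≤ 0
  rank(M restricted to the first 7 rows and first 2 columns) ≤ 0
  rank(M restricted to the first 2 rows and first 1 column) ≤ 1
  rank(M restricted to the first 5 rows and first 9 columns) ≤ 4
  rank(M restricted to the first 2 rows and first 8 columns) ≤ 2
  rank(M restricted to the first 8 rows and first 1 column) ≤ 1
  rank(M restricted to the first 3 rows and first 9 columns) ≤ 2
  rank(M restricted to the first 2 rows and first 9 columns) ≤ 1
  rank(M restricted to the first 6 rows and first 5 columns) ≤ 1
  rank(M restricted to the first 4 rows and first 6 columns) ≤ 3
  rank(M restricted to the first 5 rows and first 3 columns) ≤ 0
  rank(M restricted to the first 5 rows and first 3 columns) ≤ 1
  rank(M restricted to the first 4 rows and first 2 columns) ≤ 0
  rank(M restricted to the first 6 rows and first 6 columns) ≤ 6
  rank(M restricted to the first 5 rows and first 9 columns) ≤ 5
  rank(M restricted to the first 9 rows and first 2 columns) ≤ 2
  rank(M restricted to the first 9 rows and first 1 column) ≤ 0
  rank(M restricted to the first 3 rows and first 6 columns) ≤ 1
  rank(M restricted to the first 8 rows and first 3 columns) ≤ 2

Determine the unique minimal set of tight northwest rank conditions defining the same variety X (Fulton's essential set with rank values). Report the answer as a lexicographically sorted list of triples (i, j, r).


Computing R[i][j] = min implied NW-rank bound (n=10, 28 conditions):

  0 0 0 1 1 1 1 1 1 1
  0 0 0 1 1 1 1 1 1 2
  0 0 0 1 1 1 2 2 2 3
  0 0 0 1 1 2 3 3 3 4
  0 0 0 1 1 2 3 3 4 5
  0 0 0 1 1 2 3 4 5 6
  0 0 1 2 2 3 4 5 6 7
  0 1 2 3 3 4 5 6 7 8
  0 1 2 3 4 5 6 7 8 9
  1 2 3 4 5 6 7 8 9 10

so w = (4, 10, 7, 6, 9, 8, 3, 2, 5, 1).

ℓ(w)=33; the 7 essential cells (i,j,r):

[(2, 9, 1), (3, 6, 1), (5, 8, 3), (6, 3, 0), (6, 5, 1), (7, 2, 0), (9, 1, 0)]
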